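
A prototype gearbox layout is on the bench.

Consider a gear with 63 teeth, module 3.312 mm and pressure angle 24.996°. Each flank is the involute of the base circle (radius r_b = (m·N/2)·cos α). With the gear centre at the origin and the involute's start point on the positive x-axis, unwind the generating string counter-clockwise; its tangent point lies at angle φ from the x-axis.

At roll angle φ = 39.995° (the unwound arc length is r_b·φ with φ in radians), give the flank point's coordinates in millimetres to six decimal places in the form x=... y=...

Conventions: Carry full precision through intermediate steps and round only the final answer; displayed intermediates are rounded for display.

class = single-mesh tooth geometry [base-circle involute, m = 3.312, 63T]
pitch radius r_p = m·N/2 = 3.312·63/2 = 104.328000
base radius r_b = r_p·cos α = 104.328000·cos 24.996° = 94.556357
roll angle φ = 39.995° = 0.69804443 rad
x = r_b·(cos φ + φ·sin φ) = 114.862162
y = r_b·(sin φ − φ·cos φ) = 10.207221

x=114.862162 y=10.207221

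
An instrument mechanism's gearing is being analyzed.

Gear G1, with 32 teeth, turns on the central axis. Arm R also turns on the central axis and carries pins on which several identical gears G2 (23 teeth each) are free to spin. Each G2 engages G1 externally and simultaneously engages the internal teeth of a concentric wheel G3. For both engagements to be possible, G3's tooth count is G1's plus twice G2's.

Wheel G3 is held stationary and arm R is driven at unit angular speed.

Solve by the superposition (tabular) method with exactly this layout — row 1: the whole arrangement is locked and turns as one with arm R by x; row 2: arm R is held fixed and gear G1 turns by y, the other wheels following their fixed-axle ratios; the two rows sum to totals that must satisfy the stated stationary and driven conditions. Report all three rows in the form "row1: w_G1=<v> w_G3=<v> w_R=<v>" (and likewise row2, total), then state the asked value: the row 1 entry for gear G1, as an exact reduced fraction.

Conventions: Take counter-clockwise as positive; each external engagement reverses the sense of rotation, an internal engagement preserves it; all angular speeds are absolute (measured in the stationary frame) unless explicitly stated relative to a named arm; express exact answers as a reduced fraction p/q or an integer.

row1: w_G1=1 w_G3=1 w_R=1
row2: w_G1=39/16 w_G3=-1 w_R=0
total: w_G1=55/16 w_G3=0 w_R=1
asked value: 1

class = planetary set [G3 = 32+2·23 = 78; Willis about the carrier]
row 1 (train locked, turned with arm): all members turn x
superposition row 2 [arm held]: sun y, ring −(32/78)·y, arm 0
boundary: total ω_ring = x − (32/78)·y = 0 and total ω_arm = x = 1  ⇒  y = 39/16, x = 1
row 2 ring = −(32/78)·39/16 = -1
totals (row 1 + row 2): sun 1 + 39/16 = 55/16, ring 1 + (-1) = 0, arm 1 + 0 = 1
asked cell (row1, sun) = 1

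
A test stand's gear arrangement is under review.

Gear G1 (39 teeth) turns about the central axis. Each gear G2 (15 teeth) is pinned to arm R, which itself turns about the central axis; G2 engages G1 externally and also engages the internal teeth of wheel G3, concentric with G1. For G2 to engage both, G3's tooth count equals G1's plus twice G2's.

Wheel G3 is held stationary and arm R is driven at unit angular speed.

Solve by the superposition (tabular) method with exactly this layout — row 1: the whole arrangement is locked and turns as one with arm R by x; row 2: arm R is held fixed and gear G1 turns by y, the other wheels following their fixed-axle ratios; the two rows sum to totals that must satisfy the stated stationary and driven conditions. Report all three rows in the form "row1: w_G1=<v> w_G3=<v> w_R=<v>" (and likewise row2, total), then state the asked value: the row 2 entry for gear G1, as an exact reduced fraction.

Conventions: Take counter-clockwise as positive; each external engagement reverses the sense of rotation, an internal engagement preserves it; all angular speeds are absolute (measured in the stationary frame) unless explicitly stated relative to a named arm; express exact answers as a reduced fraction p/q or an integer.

row1: w_G1=1 w_G3=1 w_R=1
row2: w_G1=23/13 w_G3=-1 w_R=0
total: w_G1=36/13 w_G3=0 w_R=1
asked value: 23/13

planetary set (39T centre, 15T on arm, 69T internal) — Willis relation
row 1 (train locked, turned with arm): all members turn x
row 2 (arm held, sun turns y): ω_ring = −(39/69)·y, ω_arm = 0
boundary: total ω_ring = x − (39/69)·y = 0 and total ω_arm = x = 1  ⇒  y = 23/13, x = 1
row 2 ring = −(39/69)·23/13 = -1
totals (row 1 + row 2): sun 1 + 23/13 = 36/13, ring 1 + (-1) = 0, arm 1 + 0 = 1
asked cell (row2, sun) = 23/13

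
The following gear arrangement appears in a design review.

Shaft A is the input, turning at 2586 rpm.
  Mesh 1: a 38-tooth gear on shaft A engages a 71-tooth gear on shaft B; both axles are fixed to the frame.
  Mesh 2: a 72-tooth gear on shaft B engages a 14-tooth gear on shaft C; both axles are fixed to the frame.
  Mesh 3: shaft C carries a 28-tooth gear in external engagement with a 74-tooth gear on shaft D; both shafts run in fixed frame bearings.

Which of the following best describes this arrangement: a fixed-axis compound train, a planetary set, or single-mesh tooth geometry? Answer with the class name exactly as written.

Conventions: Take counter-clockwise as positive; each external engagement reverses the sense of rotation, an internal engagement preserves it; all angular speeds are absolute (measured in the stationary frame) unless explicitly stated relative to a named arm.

fixed-axis compound train

3-mesh fixed-axis compound train (all bearings frame-fixed)
classification: fixed-axis compound train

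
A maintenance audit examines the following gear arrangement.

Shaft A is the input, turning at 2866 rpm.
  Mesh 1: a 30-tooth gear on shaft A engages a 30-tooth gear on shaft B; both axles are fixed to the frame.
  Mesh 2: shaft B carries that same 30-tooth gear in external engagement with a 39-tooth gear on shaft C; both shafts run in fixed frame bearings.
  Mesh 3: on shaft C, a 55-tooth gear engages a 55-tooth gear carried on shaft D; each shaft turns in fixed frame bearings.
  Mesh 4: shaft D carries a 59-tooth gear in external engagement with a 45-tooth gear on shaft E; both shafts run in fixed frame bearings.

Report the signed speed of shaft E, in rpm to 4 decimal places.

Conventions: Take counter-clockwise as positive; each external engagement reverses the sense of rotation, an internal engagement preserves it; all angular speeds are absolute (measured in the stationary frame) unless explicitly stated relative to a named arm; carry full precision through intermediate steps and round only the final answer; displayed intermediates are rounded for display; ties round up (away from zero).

+2890.4957 rpm

recognized (5 fixed axles, 4 meshes): fixed-axis compound train
mesh 1 [30T→30T]: ω = 2866.0000×30/30 = 2866.0000 rpm, sense flips to −
mesh 2 [30T→39T]: ω = 2866.0000×30/39 = 2204.6154 rpm, sense flips to +
mesh 3 [55T→55T]: ω = 2204.6154×55/55 = 2204.6154 rpm, sense flips to −
mesh 4 [59T→45T]: ω = 2204.6154×59/45 = 2890.4957 rpm, sense flips to +
signed output speed = +2890.4957 rpm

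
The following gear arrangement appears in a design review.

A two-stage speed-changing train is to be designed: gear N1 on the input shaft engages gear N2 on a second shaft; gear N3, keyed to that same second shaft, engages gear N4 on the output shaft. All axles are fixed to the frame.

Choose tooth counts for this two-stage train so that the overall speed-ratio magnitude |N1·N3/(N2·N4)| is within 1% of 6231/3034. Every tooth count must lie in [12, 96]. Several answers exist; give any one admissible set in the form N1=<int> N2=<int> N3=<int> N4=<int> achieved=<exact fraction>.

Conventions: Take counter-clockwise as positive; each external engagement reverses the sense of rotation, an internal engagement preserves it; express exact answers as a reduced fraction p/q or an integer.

2-stage fixed-axis compound train for ratio 6231/3034
target = 6231/3034 in lowest terms: an exact hit needs N1·N3 = k·6231 and N2·N4 = k·3034 for one integer k, every count in [12, 96]; additionally prefer no 1:1 stage (N1 ≠ N2, N3 ≠ N4)
k = 1: N1·N3 = 6231 = 67·93, N2·N4 = 3034 = 37·82
achieved = 67·93/(37·82) = 6231/3034; |achieved − target| = 0 ≤ 6231/303400 ✓

N1=67 N2=37 N3=93 N4=82 achieved=6231/3034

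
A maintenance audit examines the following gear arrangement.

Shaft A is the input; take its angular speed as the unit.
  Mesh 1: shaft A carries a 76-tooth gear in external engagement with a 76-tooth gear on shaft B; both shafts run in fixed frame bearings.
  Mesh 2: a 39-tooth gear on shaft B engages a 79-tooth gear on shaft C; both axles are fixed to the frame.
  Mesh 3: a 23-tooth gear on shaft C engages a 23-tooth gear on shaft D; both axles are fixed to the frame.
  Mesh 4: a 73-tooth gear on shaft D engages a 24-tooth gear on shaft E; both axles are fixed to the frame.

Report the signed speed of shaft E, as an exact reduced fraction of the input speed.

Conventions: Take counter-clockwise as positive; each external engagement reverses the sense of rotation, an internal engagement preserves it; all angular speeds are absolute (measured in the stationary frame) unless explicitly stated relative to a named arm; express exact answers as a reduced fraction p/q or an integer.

4-mesh fixed-axis compound train (all bearings frame-fixed)
mesh 1 [76T→76T]: |ω|/ω_in = 1×76/76 = 1, sense flips to −
mesh 2 [39T→79T]: |ω|/ω_in = 1×39/79 = 39/79, sense flips to +
mesh 3 [23T→23T]: |ω|/ω_in = (39/79)×23/23 = 39/79, sense flips to −
mesh 4 [73T→24T]: |ω|/ω_in = (39/79)×73/24 = 949/632, sense flips to +
signed output speed (× input speed) = 949/632

949/632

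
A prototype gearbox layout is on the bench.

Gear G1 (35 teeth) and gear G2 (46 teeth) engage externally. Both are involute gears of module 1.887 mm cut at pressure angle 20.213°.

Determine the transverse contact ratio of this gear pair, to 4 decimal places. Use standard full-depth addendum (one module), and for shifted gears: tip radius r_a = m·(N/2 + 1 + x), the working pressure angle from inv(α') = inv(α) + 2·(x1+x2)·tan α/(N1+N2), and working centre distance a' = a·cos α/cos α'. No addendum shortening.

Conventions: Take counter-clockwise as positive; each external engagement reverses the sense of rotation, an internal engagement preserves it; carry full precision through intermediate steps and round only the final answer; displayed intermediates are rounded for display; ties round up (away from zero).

1.7029

single-mesh involute tooth geometry (35T engaging 46T at module 1.887)
base radii: r_b1 = 30.988798, r_b2 = 40.728134
tip radii: r_a1 = 34.909500, r_a2 = 45.288000
no profile shift: α' = α, a' = a
action lengths: √(r_a1²−r_b1²) = 16.073817, √(r_a2²−r_b2²) = 19.804596
base pitch p_b = π·m·cos α = 5.563096
CR = (16.073817 + 19.804596 − 76.423500·sin 20.21300°)/5.563096 = 1.702873
contact ratio ≈ 1.7029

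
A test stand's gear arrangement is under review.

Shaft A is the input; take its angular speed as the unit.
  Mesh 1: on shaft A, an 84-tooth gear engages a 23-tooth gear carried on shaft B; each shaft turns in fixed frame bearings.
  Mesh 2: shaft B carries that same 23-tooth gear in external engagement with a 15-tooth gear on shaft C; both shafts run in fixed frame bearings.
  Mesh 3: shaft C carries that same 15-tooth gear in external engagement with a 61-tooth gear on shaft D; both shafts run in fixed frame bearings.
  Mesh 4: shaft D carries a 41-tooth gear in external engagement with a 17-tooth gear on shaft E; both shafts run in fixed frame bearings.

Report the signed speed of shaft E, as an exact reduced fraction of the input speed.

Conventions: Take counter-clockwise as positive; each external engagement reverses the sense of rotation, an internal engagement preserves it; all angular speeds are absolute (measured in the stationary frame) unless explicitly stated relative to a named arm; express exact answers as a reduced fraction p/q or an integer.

3444/1037

4-mesh fixed-axis compound train (all bearings frame-fixed)
mesh 1 [84T→23T]: |ω|/ω_in = 1×84/23 = 84/23, sense flips to −
mesh 2 [23T→15T]: |ω|/ω_in = (84/23)×23/15 = 28/5, sense flips to +
mesh 3 [15T→61T]: |ω|/ω_in = (28/5)×15/61 = 84/61, sense flips to −
mesh 4 [41T→17T]: |ω|/ω_in = (84/61)×41/17 = 3444/1037, sense flips to +
signed output speed (× input speed) = 3444/1037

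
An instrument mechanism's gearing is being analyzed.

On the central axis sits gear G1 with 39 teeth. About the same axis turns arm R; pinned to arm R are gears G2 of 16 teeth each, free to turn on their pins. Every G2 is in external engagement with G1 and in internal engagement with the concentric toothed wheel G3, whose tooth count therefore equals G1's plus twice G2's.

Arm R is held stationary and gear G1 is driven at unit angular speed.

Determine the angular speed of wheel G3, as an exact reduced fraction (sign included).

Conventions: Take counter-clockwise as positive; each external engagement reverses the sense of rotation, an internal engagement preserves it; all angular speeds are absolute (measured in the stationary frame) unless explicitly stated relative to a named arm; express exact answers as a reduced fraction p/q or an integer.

recognized (axles ride arm R): planetary set, 39/16/71 teeth
ring teeth: 39 + 2·16 = 71
39(ω_sun−ω_arm) = −71(ω_ring−ω_arm),  ω_arm = 0, ω_sun = 1
ω_ring = 0 − (39/71)(1−0) = -39/71
exact speed ratio = -39/71

-39/71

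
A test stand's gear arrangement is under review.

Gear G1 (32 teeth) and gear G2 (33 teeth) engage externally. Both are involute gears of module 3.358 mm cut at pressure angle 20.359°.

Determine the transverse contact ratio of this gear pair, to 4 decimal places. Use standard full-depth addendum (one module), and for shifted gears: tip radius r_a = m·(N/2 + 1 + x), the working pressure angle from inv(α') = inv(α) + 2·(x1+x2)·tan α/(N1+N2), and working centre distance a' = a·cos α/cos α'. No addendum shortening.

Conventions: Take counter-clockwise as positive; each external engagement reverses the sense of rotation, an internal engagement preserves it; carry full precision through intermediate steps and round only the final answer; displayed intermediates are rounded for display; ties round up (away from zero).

1.6550

topology: single-mesh involute geometry — m = 3.358, 32T/33T pair
base radii: r_b1 = 50.371675, r_b2 = 51.945790
tip radii: r_a1 = 57.086000, r_a2 = 58.765000
no profile shift: α' = α, a' = a
action lengths: √(r_a1²−r_b1²) = 26.860858, √(r_a2²−r_b2²) = 27.476537
base pitch p_b = π·m·cos α = 9.890455
CR = (26.860858 + 27.476537 − 109.135000·sin 20.35900°)/9.890455 = 1.655049
contact ratio ≈ 1.6550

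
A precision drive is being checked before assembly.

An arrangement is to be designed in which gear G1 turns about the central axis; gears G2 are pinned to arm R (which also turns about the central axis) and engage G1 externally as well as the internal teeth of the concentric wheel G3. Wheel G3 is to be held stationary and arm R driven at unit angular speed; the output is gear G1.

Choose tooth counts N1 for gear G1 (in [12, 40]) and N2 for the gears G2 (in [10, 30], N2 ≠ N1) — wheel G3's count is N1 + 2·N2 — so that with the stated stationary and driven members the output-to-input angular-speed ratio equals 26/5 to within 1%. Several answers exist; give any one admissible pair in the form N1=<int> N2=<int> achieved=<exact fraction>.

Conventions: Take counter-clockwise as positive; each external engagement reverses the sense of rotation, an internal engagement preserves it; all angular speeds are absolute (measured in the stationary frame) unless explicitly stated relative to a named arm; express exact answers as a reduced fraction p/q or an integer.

topology: planetary set — design target 26/5, arm = carrier (Willis)
Willis with ω_ring = 0: ω_sun/ω_arm = (N1+N3)/N1; set equal to 26/5  ⇒  N3/N1 = 26/5 − 1 = 21/5
N3 = N1 + 2·N2  ⇒  N2/N1 = (N3/N1 − 1)/2 = (21/5 − 1)/2 = 8/5
smallest multiple with N1 ≥ 12 and N2 ≥ 10: k = 3  ⇒  N1 = 3·5 = 15, N2 = 3·8 = 24 (N1 ≤ 40, N2 ≤ 30, N2 ≠ N1 ✓), N3 = 15 + 2·24 = 63
check: (N1+N3)/N1 with N1 = 15, N3 = 63 gives 26/5; |achieved − target| = 0 ≤ 13/250 ✓

N1=15 N2=24 achieved=26/5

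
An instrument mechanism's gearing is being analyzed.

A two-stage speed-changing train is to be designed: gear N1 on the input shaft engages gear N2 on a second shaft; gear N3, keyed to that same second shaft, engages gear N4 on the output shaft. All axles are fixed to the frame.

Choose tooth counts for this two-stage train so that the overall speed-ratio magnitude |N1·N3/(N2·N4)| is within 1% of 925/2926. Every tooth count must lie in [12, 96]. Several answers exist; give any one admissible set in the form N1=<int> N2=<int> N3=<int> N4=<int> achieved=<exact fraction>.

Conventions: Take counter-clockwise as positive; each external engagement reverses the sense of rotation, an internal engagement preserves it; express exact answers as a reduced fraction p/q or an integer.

design class (target 925/2926): fixed-axis compound train
target = 925/2926 in lowest terms: an exact hit needs N1·N3 = k·925 and N2·N4 = k·2926 for one integer k, every count in [12, 96]; additionally prefer no 1:1 stage (N1 ≠ N2, N3 ≠ N4)
k = 1: N1·N3 = 925 = 25·37, N2·N4 = 2926 = 38·77
achieved = 25·37/(38·77) = 925/2926; |achieved − target| = 0 ≤ 37/11704 ✓

N1=25 N2=38 N3=37 N4=77 achieved=925/2926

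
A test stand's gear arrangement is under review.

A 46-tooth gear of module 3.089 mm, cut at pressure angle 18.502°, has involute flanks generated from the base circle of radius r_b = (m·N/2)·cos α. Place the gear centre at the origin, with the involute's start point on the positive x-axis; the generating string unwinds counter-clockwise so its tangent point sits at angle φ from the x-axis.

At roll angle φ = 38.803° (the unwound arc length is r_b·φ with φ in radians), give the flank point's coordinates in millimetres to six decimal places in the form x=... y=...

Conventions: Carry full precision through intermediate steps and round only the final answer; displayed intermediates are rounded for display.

x=81.098601 y=6.661202

class = single-mesh tooth geometry [base-circle involute, m = 3.089, 46T]
pitch radius r_p = m·N/2 = 3.089·46/2 = 71.047000
base radius r_b = r_p·cos α = 71.047000·cos 18.502° = 67.374764
roll angle φ = 38.803° = 0.67724011 rad
x = r_b·(cos φ + φ·sin φ) = 81.098601
y = r_b·(sin φ − φ·cos φ) = 6.661202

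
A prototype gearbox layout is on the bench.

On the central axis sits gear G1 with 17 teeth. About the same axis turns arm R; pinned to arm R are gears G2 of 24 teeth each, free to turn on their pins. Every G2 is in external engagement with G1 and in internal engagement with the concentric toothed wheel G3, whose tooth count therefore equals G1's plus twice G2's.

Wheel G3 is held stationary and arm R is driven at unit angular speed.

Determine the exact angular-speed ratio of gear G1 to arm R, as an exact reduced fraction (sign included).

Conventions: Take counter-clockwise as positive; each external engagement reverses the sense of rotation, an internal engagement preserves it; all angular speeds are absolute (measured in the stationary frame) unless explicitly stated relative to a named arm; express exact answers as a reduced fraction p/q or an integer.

recognized (axles ride arm R): planetary set, 17/24/65 teeth
ring teeth: 17 + 2·24 = 65
17(ω_sun−ω_arm) = −65(ω_ring−ω_arm),  ω_ring = 0, ω_arm = 1
ω_sun = 1 − (65/17)(0−1) = 82/17
ω_out/ω_in = 82/17

82/17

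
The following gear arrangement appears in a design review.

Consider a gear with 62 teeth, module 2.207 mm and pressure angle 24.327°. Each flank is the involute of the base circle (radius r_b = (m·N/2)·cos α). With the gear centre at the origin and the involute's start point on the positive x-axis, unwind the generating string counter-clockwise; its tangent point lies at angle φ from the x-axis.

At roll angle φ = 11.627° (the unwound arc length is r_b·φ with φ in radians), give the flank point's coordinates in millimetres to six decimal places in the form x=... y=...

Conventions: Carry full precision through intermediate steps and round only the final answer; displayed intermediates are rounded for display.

single-mesh involute tooth geometry (62T wheel at module 2.207)
pitch radius r_p = m·N/2 = 2.207·62/2 = 68.417000
base radius r_b = r_p·cos α = 68.417000·cos 24.327° = 62.342204
roll angle φ = 11.627° = 0.20292943 rad
x = r_b·(cos φ + φ·sin φ) = 63.612656
y = r_b·(sin φ − φ·cos φ) = 0.172944

x=63.612656 y=0.172944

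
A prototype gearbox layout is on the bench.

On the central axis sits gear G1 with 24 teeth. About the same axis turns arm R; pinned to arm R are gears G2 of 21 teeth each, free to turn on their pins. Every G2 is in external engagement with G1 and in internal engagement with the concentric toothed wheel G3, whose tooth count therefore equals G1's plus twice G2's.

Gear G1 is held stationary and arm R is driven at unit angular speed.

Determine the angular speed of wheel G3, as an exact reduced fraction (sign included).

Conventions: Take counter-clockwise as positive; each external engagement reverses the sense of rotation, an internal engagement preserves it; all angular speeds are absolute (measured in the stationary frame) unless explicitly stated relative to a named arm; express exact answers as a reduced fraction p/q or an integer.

15/11

recognized (axles ride arm R): planetary set, 24/21/66 teeth
ring teeth: 24 + 2·21 = 66
24(ω_sun−ω_arm) = −66(ω_ring−ω_arm),  ω_sun = 0, ω_arm = 1
ω_ring = 1 − (24/66)(0−1) = 15/11
exact speed ratio = 15/11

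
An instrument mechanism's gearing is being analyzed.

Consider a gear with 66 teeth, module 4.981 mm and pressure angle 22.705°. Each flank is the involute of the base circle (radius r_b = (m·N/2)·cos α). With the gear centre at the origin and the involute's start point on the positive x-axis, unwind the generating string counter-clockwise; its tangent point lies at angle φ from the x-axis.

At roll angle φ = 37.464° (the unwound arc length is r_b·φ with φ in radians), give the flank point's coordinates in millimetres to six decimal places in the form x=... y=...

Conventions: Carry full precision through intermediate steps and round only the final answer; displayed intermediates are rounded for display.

topology: single-mesh involute geometry — m = 4.981, N = 66
pitch radius r_p = m·N/2 = 4.981·66/2 = 164.373000
base radius r_b = r_p·cos α = 164.373000·cos 22.705° = 151.634817
roll angle φ = 37.464° = 0.65387015 rad
x = r_b·(cos φ + φ·sin φ) = 180.666909
y = r_b·(sin φ − φ·cos φ) = 13.535343

x=180.666909 y=13.535343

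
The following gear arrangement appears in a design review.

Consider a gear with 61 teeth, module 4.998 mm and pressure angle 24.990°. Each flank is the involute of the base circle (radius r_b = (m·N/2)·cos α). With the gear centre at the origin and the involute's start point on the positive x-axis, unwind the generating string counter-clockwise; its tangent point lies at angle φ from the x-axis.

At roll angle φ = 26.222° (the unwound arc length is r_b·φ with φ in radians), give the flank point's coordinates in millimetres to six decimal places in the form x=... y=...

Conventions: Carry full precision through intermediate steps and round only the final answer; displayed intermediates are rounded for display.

topology: single-mesh involute geometry — m = 4.998, N = 61
pitch radius r_p = m·N/2 = 4.998·61/2 = 152.439000
base radius r_b = r_p·cos α = 152.439000·cos 24.990° = 138.167895
roll angle φ = 26.222° = 0.45766024 rad
x = r_b·(cos φ + φ·sin φ) = 151.888811
y = r_b·(sin φ − φ·cos φ) = 4.323064

x=151.888811 y=4.323064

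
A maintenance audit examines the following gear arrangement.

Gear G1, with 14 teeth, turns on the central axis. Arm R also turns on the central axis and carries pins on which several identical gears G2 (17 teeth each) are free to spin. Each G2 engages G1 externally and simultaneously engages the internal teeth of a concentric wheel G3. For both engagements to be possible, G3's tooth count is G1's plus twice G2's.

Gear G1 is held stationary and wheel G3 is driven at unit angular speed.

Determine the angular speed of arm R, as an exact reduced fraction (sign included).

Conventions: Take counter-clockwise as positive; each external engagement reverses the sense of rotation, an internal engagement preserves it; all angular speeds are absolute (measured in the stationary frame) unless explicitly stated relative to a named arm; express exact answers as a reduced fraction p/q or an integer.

class = planetary set [G3 = 14+2·17 = 48; Willis about the carrier]
ring teeth: 14 + 2·17 = 48
14(ω_sun−ω_arm) = −48(ω_ring−ω_arm),  ω_sun = 0, ω_ring = 1
14(0−ω_arm) = −48(1−ω_arm)  ⇒  62·ω_arm = 48  ⇒  ω_arm = 24/31
exact speed ratio = 24/31

24/31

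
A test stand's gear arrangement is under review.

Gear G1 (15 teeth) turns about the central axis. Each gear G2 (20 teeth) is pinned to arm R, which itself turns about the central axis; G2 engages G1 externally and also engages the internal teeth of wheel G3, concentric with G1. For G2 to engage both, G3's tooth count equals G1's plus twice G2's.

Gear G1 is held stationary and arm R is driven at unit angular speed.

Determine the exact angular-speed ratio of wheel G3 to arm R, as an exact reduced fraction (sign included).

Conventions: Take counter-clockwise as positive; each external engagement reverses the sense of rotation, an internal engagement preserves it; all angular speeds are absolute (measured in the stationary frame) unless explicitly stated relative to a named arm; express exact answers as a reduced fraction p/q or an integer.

topology: planetary set — G1 15T / G2 20T / G3 55T, arm = carrier (Willis)
ring teeth: 15 + 2·20 = 55
15(ω_sun−ω_arm) = −55(ω_ring−ω_arm),  ω_sun = 0, ω_arm = 1
ω_ring = 1 − (15/55)(0−1) = 14/11
ω_out/ω_in = 14/11

14/11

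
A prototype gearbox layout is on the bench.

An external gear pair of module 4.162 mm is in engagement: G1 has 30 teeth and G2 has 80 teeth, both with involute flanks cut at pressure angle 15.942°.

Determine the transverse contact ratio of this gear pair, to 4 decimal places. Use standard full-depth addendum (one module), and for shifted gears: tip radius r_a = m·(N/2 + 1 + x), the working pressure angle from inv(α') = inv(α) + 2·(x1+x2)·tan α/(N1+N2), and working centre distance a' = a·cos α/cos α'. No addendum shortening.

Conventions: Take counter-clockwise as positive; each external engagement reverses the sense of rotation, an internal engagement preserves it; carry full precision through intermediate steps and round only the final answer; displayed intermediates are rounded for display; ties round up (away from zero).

recognized (one external pair, fixed centres): single-mesh tooth geometry, m = 4.162, N1 = 30, N2 = 80
base radii: r_b1 = 60.028956, r_b2 = 160.077217
tip radii: r_a1 = 66.592000, r_a2 = 170.642000
no profile shift: α' = α, a' = a
action lengths: √(r_a1²−r_b1²) = 28.827398, √(r_a2²−r_b2²) = 59.109870
base pitch p_b = π·m·cos α = 12.572435
CR = (28.827398 + 59.109870 − 228.910000·sin 15.94200°)/12.572435 = 1.993560
contact ratio ≈ 1.9936

1.9936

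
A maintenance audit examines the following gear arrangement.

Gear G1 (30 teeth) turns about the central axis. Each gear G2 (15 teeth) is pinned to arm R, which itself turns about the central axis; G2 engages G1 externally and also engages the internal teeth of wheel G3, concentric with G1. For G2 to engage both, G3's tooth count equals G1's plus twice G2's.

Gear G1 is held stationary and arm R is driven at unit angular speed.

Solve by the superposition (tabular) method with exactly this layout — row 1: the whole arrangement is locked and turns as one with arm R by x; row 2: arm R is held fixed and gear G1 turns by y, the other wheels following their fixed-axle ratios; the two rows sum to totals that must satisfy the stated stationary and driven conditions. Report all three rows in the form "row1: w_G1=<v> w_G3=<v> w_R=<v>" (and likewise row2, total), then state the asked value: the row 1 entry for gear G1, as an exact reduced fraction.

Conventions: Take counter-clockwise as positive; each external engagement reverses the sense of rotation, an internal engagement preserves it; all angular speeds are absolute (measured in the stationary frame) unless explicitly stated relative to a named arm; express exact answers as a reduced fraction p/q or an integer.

class = planetary set [G3 = 30+2·15 = 60; Willis about the carrier]
superposition row 1 [locked train]: every member turns x
row 2 — arm fixed, fixed-axis ratios: sun y, ring −(30/60)·y, arm 0
boundary: total ω_sun = x + y = 0 and total ω_arm = x = 1  ⇒  y = -1, x = 1
row 2 ring = −(30/60)·(-1) = 1/2
totals (row 1 + row 2): sun 1 + (-1) = 0, ring 1 + 1/2 = 3/2, arm 1 + 0 = 1
asked cell (row1, sun) = 1

row1: w_G1=1 w_G3=1 w_R=1
row2: w_G1=-1 w_G3=1/2 w_R=0
total: w_G1=0 w_G3=3/2 w_R=1
asked value: 1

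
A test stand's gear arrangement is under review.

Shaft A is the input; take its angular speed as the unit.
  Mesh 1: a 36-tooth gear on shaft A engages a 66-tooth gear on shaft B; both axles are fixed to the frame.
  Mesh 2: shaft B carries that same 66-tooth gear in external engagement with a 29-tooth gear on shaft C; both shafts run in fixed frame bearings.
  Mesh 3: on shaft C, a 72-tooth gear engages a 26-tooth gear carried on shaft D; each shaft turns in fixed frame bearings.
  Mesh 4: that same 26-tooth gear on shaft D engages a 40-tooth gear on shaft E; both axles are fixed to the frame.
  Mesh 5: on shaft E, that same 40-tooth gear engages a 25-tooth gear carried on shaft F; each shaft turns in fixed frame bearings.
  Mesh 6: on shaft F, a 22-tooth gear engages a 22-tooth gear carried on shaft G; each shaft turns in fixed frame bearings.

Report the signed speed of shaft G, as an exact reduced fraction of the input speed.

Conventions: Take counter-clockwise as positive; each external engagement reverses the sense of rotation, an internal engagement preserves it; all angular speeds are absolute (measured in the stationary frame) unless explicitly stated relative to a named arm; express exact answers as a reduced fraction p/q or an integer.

6-mesh fixed-axis compound train (all bearings frame-fixed)
mesh 1 [36T→66T]: |ω|/ω_in = 1×36/66 = 6/11, sense flips to −
mesh 2 [66T→29T]: |ω|/ω_in = (6/11)×66/29 = 36/29, sense flips to +
mesh 3 [72T→26T]: |ω|/ω_in = (36/29)×72/26 = 1296/377, sense flips to −
mesh 4 [26T→40T]: |ω|/ω_in = (1296/377)×26/40 = 324/145, sense flips to +
mesh 5 [40T→25T]: |ω|/ω_in = (324/145)×40/25 = 2592/725, sense flips to −
mesh 6 [22T→22T]: |ω|/ω_in = (2592/725)×22/22 = 2592/725, sense flips to +
signed output speed (× input speed) = 2592/725

2592/725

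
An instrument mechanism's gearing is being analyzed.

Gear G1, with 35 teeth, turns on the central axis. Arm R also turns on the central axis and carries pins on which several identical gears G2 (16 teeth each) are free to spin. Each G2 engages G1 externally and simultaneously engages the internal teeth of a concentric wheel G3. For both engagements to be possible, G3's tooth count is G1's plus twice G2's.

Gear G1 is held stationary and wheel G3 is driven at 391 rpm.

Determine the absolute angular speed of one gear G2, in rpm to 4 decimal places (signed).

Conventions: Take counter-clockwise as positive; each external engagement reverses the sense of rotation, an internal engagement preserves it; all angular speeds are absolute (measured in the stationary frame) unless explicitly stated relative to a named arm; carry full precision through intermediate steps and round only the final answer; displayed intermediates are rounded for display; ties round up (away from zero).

+818.6563 rpm

topology: planetary set — G1 35T / G2 16T / G3 67T, arm = carrier (Willis)
normalise by the input: solve with ω_ring = 1, then scale by 391 rpm
ring teeth: 35 + 2·16 = 67
35(ω_sun−ω_arm) = −67(ω_ring−ω_arm),  ω_sun = 0, ω_ring = 1
35(0−ω_arm) = −67(1−ω_arm)  ⇒  102·ω_arm = 67  ⇒  ω_arm = 67/102
sun–planet mesh: 35·(0−67/102) = −16·(ω_p−ω_arm)  ⇒  ω_p−ω_arm = 2345/1632
ω_p = 67/102 + 2345/1632 = 67/32
scale: ω_p = 67/32 × 391 rpm = +818.6563 rpm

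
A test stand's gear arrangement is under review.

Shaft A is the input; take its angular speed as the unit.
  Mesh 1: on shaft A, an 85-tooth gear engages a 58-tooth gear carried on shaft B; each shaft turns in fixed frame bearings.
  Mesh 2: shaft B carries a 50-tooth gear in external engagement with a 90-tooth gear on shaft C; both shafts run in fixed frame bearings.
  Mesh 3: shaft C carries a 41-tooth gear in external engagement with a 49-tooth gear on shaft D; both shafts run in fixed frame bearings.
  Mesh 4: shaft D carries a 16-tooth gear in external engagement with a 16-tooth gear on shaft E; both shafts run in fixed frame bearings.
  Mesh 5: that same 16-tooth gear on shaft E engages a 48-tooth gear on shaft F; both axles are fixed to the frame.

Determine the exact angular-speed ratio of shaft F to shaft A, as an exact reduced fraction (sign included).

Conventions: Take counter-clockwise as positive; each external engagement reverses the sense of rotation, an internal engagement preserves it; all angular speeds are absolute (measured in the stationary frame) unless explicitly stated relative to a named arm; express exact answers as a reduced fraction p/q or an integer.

class = fixed-axis compound train [5 meshes; 5 ratios multiply, 5 sense flips]
mesh 1 [85T→58T]: running ratio 85/58, sense −
mesh 2 [50T→90T]: running ratio 425/522, sense +
mesh 3 [41T→49T]: running ratio 17425/25578, sense −
mesh 4 [16T→16T]: running ratio 17425/25578, sense +
mesh 5 [16T→48T]: running ratio 17425/76734, sense −
ω_out/ω_in = -17425/76734

-17425/76734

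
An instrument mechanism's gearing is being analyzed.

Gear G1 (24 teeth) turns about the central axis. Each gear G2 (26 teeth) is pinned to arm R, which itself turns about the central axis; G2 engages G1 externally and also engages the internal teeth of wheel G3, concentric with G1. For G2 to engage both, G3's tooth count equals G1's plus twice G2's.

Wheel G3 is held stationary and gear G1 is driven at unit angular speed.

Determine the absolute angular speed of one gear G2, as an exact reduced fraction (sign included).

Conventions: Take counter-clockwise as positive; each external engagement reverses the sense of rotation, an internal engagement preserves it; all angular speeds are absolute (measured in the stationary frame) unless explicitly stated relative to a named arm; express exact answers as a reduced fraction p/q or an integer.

planetary set (24T centre, 26T on arm, 76T internal) — Willis relation
ring teeth: 24 + 2·26 = 76
24(ω_sun−ω_arm) = −76(ω_ring−ω_arm),  ω_ring = 0, ω_sun = 1
24(1−ω_arm) = −76(0−ω_arm)  ⇒  100·ω_arm = 24  ⇒  ω_arm = 6/25
sun–planet mesh: 24·(1−6/25) = −26·(ω_p−ω_arm)  ⇒  ω_p−ω_arm = -228/325
ω_p = 6/25 − 228/325 = -6/13
exact speed ratio = -6/13

-6/13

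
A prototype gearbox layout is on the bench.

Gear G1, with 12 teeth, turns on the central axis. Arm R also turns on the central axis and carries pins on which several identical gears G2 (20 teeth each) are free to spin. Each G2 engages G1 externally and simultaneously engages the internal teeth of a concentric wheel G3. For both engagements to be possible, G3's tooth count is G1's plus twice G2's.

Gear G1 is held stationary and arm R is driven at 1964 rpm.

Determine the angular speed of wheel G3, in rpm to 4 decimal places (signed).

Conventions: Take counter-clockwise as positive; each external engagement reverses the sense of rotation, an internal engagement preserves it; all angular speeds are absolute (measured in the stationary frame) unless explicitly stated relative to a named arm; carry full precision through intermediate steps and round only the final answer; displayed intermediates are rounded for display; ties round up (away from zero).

planetary set (12T centre, 20T on arm, 52T internal) — Willis relation
normalise by the input: solve with ω_arm = 1, then scale by 1964 rpm
ring teeth: 12 + 2·20 = 52
12(ω_sun−ω_arm) = −52(ω_ring−ω_arm),  ω_sun = 0, ω_arm = 1
ω_ring = 1 − (12/52)(0−1) = 16/13
scale: ω_ring = 16/13 × 1964 rpm = +2417.2308 rpm

+2417.2308 rpm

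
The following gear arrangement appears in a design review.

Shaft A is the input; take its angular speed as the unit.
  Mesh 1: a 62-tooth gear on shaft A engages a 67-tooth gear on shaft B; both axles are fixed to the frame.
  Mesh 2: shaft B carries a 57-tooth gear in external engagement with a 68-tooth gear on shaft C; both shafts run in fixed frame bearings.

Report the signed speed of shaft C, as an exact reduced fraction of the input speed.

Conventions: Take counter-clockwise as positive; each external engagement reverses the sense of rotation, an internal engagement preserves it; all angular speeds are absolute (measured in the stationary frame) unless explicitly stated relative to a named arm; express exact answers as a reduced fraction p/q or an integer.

2-mesh fixed-axis compound train (all bearings frame-fixed)
mesh 1 [62T→67T]: |ω|/ω_in = 1×62/67 = 62/67, sense flips to −
mesh 2 [57T→68T]: |ω|/ω_in = (62/67)×57/68 = 1767/2278, sense flips to +
signed output speed (× input speed) = 1767/2278

1767/2278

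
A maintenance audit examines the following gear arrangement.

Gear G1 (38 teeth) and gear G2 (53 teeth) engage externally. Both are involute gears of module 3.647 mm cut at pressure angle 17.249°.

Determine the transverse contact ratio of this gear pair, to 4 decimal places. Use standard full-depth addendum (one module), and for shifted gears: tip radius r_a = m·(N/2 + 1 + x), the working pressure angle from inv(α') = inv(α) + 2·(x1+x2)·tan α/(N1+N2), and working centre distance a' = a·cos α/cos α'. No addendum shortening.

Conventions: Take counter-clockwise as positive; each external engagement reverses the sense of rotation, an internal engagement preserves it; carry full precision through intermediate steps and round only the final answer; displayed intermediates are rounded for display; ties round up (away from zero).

recognized (one external pair, fixed centres): single-mesh tooth geometry, m = 3.647, N1 = 38, N2 = 53
base radii: r_b1 = 66.176556, r_b2 = 92.298880
tip radii: r_a1 = 72.940000, r_a2 = 100.292500
no profile shift: α' = α, a' = a
action lengths: √(r_a1²−r_b1²) = 30.674209, √(r_a2²−r_b2²) = 39.236491
base pitch p_b = π·m·cos α = 10.942094
CR = (30.674209 + 39.236491 − 165.938500·sin 17.24900°)/10.942094 = 1.892307
contact ratio ≈ 1.8923

1.8923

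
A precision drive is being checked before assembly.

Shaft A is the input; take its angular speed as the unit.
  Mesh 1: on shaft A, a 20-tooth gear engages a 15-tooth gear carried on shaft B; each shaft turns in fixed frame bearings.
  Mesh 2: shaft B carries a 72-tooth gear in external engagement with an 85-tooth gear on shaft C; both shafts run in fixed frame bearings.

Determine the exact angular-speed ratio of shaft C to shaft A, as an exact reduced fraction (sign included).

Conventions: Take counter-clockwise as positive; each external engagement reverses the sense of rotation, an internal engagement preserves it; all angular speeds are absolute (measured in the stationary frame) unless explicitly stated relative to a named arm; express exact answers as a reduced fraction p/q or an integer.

96/85

class = fixed-axis compound train [2 meshes; 2 ratios multiply, 2 sense flips]
mesh 1 [20T→15T]: running ratio 4/3, sense −
mesh 2 [72T→85T]: running ratio 96/85, sense +
ω_out/ω_in = 96/85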